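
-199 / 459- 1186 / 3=-181657 / 459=-395.77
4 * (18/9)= 8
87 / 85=1.02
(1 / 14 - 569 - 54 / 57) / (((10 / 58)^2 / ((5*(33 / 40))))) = -4206994011 / 53200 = -79078.83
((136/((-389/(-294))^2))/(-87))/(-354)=653072/258910231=0.00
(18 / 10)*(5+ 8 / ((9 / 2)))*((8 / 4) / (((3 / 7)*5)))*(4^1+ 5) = 2562 / 25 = 102.48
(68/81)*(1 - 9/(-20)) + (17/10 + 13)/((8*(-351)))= 102103/84240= 1.21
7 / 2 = 3.50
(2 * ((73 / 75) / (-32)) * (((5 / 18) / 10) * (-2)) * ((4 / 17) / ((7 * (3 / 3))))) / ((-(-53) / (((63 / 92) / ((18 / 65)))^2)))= 86359 / 6588919296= 0.00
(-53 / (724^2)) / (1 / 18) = -477 / 262088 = -0.00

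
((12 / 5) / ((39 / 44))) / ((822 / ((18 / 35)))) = 528 / 311675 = 0.00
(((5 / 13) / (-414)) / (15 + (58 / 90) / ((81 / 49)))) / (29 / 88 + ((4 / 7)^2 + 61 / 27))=-5893965 / 284645366408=-0.00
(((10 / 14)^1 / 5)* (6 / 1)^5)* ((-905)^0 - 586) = -4548960 / 7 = -649851.43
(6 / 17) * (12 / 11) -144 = -143.61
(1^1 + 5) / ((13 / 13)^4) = 6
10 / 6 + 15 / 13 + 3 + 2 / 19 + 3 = 6614 / 741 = 8.93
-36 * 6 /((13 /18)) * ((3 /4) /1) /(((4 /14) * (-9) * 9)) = 126 /13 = 9.69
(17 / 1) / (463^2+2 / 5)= 85 / 1071847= 0.00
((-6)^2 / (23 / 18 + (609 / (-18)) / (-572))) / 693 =3744 / 96355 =0.04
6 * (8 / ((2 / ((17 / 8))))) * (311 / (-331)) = -15861 / 331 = -47.92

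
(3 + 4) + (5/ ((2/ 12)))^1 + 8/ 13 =489/ 13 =37.62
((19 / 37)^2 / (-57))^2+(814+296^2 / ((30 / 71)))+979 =17639207885834 / 84337245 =209150.87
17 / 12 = 1.42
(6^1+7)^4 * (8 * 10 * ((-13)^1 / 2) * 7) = -103962040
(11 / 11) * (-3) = -3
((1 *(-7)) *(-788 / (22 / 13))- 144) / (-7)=-34270 / 77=-445.06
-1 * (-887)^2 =-786769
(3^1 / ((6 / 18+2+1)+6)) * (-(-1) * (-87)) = -783 / 28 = -27.96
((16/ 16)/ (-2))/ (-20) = 1/ 40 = 0.02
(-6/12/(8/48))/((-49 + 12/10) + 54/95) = 285/4487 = 0.06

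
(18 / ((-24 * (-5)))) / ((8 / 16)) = 3 / 10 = 0.30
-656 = -656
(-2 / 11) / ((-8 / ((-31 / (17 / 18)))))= -279 / 374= -0.75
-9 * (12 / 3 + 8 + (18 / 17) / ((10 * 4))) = -36801 / 340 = -108.24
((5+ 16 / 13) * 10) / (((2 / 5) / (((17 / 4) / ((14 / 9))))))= 309825 / 728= 425.58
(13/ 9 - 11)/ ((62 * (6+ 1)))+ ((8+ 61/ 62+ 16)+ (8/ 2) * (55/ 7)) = 220261/ 3906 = 56.39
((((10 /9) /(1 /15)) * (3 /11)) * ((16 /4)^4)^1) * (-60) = -768000 /11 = -69818.18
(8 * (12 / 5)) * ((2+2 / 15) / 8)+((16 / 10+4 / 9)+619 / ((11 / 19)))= 2663957 / 2475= 1076.35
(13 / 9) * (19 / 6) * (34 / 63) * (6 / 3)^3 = 33592 / 1701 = 19.75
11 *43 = 473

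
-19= -19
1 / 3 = 0.33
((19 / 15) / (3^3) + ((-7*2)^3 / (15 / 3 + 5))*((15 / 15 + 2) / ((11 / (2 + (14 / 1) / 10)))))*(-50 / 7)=11333374 / 6237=1817.12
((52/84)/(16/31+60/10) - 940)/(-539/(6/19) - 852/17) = 67780309/126700763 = 0.53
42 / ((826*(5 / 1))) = 0.01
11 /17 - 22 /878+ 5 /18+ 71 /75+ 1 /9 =6574163 /3358350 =1.96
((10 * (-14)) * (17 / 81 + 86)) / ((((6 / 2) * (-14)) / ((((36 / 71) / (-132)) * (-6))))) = 139660 / 21087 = 6.62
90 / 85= 18 / 17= 1.06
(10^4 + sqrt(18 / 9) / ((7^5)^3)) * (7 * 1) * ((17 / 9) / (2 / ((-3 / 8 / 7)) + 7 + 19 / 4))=-4760000 / 921 - 68 * sqrt(2) / 624643450093929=-5168.30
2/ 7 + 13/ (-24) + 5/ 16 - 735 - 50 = -263741/ 336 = -784.94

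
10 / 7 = 1.43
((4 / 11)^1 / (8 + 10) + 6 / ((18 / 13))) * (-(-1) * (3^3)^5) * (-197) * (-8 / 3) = 360984487896 / 11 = 32816771626.91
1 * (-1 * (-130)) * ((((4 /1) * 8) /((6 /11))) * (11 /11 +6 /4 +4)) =148720 /3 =49573.33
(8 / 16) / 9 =1 / 18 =0.06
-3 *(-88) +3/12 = 1057/4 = 264.25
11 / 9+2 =29 / 9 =3.22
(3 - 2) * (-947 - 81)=-1028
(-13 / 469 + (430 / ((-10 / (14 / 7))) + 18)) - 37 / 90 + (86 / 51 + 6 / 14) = -47592101 / 717570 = -66.32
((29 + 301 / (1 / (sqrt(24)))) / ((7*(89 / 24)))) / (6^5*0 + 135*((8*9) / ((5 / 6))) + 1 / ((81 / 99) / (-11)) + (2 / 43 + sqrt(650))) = -3091232160*sqrt(39) / 1809283384420271- 521196120*sqrt(26) / 12664983690941897 + 1214449718616 / 12664983690941897 + 3601471579344*sqrt(6) / 1809283384420271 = 0.00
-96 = -96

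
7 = 7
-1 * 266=-266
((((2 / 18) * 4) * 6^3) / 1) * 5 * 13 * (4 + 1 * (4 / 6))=29120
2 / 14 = 0.14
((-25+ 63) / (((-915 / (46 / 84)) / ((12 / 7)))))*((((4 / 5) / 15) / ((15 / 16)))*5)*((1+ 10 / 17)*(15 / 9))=-111872 / 3810975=-0.03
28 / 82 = 14 / 41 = 0.34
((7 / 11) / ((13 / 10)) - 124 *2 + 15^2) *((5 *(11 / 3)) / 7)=-5365 / 91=-58.96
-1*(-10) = 10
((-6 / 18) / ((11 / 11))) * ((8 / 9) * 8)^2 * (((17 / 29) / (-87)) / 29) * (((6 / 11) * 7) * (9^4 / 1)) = 98.11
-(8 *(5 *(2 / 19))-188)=3492 / 19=183.79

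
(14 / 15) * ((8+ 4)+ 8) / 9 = 2.07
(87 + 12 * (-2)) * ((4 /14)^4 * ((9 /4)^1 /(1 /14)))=648 /49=13.22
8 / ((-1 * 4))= -2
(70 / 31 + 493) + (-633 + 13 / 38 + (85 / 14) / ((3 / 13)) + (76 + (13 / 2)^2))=354233 / 49476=7.16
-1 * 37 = -37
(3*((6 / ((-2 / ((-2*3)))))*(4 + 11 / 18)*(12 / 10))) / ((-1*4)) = -747 / 10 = -74.70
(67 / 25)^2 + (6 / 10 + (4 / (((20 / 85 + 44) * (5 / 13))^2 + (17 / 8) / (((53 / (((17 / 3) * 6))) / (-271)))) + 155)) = 162.73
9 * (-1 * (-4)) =36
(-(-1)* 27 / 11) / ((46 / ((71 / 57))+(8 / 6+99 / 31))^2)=1177189443 / 824251396859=0.00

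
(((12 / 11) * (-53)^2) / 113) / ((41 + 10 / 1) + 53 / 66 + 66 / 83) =16786584 / 32559029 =0.52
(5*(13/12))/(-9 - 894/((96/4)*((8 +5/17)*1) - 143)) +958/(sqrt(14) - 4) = -109339349/57060 - 479*sqrt(14) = -3708.47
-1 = -1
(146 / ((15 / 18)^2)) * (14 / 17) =73584 / 425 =173.14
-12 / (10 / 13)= -78 / 5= -15.60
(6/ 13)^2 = 36/ 169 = 0.21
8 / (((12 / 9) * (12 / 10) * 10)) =1 / 2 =0.50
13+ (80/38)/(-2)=227/19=11.95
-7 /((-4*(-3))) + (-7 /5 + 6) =241 /60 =4.02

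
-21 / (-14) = 3 / 2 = 1.50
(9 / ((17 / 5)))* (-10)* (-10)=4500 / 17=264.71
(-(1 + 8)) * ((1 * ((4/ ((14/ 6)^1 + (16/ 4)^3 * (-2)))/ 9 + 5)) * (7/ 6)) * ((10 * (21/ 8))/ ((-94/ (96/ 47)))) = 24920910/ 832793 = 29.92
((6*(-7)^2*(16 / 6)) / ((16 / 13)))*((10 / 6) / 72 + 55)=7570745 / 216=35049.75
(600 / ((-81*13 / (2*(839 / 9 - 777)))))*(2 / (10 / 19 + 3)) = 93540800 / 211653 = 441.95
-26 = -26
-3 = -3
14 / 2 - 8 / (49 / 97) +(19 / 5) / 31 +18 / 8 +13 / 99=-19046779 / 3007620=-6.33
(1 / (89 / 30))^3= 27000 / 704969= 0.04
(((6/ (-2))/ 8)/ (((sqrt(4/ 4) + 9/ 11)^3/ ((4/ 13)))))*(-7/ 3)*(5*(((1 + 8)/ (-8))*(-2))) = 83853/ 166400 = 0.50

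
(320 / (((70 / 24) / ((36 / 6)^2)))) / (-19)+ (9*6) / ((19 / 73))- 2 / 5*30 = -1650 / 133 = -12.41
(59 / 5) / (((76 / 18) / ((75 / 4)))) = 7965 / 152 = 52.40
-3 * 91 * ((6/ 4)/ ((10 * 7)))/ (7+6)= -9/ 20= -0.45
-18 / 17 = -1.06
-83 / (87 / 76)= -6308 / 87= -72.51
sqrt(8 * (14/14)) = 2 * sqrt(2) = 2.83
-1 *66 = -66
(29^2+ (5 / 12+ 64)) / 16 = 10865 / 192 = 56.59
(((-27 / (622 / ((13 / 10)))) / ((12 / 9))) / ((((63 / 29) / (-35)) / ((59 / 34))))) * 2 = 200187 / 84592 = 2.37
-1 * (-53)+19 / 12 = 655 / 12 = 54.58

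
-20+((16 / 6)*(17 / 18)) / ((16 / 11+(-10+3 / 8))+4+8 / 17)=-3090628 / 149445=-20.68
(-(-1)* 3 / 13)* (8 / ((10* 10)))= 6 / 325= 0.02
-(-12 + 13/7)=71/7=10.14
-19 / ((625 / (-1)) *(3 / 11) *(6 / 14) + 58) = 77 / 61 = 1.26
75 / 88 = 0.85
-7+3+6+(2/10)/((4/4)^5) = 11/5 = 2.20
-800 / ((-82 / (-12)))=-4800 / 41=-117.07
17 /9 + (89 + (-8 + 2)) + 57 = 1277 /9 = 141.89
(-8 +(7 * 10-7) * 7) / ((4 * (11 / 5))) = 2165 / 44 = 49.20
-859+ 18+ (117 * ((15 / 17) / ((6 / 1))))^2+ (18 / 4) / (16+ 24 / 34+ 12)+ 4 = -152540451 / 282064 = -540.80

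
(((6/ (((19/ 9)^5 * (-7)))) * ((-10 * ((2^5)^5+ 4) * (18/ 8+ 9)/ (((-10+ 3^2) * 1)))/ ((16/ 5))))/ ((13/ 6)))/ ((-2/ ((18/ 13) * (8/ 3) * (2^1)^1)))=120367370400363000/ 2929225117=41091881.16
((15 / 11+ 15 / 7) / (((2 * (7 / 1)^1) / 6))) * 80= 120.22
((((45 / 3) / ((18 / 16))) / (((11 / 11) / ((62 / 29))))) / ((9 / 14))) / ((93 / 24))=8960 / 783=11.44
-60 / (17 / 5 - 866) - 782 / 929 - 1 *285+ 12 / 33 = -12579253513 / 44074547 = -285.41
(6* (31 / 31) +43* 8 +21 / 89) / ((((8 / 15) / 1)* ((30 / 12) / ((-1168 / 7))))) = -3900828 / 89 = -43829.53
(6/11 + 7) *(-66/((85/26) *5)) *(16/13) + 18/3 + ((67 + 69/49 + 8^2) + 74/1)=3642536/20825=174.91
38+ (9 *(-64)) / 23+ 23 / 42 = 13045 / 966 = 13.50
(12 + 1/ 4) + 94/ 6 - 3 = 299/ 12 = 24.92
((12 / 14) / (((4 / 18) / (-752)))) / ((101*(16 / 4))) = -5076 / 707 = -7.18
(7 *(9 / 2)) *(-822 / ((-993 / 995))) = 8587845 / 331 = 25945.15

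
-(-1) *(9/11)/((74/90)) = 405/407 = 1.00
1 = 1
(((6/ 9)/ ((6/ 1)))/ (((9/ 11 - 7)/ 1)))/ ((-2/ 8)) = 11/ 153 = 0.07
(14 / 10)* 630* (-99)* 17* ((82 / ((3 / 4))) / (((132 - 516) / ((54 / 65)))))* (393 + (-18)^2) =65455624773 / 260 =251752402.97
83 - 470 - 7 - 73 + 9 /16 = -7463 /16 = -466.44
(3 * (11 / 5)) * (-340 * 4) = -8976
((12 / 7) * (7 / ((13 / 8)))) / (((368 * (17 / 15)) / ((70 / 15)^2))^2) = 120050 / 5962359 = 0.02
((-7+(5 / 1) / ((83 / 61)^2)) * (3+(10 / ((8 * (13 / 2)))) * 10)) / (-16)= 118472 / 89557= 1.32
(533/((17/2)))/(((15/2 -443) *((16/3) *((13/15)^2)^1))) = -27675/769964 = -0.04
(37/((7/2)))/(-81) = -74/567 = -0.13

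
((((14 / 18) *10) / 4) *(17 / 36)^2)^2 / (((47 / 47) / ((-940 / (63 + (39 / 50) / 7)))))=-4207631378125 / 1502592031872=-2.80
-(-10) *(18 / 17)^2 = 3240 / 289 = 11.21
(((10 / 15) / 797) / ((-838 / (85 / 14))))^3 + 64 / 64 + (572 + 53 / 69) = 36410710306854596529269605 / 63458929304697326635368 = 573.77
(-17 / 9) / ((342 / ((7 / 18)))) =-119 / 55404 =-0.00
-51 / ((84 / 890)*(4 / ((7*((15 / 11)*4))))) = -113475 / 22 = -5157.95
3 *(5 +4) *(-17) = -459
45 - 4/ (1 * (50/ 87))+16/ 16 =976/ 25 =39.04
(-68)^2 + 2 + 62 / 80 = 185071 / 40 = 4626.78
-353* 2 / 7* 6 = -4236 / 7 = -605.14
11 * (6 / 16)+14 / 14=41 / 8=5.12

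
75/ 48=25/ 16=1.56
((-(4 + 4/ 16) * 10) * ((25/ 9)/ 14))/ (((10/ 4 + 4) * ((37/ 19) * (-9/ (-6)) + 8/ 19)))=-40375/ 104013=-0.39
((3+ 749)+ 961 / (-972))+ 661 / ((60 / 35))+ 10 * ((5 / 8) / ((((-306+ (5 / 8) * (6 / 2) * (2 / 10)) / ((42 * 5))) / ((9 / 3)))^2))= 15019238665 / 12912534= 1163.15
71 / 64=1.11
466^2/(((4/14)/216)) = 164169936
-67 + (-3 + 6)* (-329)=-1054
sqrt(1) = 1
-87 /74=-1.18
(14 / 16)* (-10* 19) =-665 / 4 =-166.25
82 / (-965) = -82 / 965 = -0.08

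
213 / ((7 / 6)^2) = 7668 / 49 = 156.49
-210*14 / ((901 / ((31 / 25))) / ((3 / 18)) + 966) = -7595 / 13758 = -0.55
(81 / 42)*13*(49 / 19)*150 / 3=61425 / 19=3232.89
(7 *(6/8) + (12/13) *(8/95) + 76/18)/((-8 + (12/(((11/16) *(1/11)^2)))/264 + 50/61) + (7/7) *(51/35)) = 4.19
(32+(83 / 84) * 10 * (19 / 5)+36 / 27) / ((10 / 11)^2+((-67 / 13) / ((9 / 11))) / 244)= 88.53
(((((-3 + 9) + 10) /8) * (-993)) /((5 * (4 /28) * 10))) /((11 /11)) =-278.04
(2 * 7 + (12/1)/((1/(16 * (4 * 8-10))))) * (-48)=-203424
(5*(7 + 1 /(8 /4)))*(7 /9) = 175 /6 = 29.17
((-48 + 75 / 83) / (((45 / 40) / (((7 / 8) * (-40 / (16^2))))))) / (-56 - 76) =-45605 / 1051776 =-0.04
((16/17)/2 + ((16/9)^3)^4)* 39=62235342524849000/1600434040059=38886.54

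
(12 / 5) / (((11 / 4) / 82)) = 71.56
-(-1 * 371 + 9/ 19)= 7040/ 19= 370.53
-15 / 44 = -0.34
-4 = -4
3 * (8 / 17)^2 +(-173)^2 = 8649673 / 289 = 29929.66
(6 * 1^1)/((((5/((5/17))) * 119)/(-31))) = -186/2023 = -0.09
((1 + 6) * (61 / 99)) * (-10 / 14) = -305 / 99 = -3.08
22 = 22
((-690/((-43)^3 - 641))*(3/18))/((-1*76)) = -115/6091248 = -0.00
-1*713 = -713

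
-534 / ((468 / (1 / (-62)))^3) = 89 / 4071565046016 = 0.00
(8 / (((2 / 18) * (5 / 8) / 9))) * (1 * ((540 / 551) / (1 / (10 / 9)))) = 622080 / 551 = 1129.00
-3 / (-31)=3 / 31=0.10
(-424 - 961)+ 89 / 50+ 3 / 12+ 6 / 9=-414691 / 300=-1382.30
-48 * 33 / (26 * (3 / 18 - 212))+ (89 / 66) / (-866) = 270134765 / 944388588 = 0.29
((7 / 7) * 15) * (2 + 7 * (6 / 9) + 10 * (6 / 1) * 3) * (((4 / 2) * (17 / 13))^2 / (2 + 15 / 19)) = 61499200 / 8957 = 6866.05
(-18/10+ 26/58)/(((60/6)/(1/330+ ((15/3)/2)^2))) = -202223/239250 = -0.85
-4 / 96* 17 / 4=-17 / 96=-0.18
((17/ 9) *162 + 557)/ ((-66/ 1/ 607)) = -523841/ 66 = -7936.98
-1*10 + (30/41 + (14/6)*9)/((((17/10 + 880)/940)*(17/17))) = 1586810/120499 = 13.17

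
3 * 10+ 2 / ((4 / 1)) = 61 / 2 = 30.50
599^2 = 358801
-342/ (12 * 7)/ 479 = -57/ 6706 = -0.01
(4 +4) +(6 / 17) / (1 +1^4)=139 / 17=8.18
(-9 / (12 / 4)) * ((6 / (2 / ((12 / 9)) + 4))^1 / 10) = -0.33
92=92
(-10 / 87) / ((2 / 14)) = -70 / 87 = -0.80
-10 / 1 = -10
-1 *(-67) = 67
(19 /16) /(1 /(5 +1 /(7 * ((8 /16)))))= 703 /112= 6.28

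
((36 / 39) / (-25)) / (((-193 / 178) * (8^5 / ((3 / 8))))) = 801 / 2055372800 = 0.00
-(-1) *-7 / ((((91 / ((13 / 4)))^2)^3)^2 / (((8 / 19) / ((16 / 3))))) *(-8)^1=3 / 157576679881965568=0.00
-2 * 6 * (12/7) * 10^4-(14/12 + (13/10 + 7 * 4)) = -21603199/105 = -205744.75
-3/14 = -0.21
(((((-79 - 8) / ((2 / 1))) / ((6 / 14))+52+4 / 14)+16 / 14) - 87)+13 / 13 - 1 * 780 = -12797 / 14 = -914.07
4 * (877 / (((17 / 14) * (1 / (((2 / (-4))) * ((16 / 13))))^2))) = 3143168 / 2873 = 1094.04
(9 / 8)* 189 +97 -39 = 270.62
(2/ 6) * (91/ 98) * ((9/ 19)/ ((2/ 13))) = 507/ 532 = 0.95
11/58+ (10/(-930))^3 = 8847869/46652706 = 0.19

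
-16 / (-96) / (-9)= -1 / 54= -0.02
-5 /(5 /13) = -13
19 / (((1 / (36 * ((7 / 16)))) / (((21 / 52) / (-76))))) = -1323 / 832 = -1.59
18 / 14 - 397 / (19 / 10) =-27619 / 133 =-207.66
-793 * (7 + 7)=-11102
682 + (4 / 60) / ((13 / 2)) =132992 / 195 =682.01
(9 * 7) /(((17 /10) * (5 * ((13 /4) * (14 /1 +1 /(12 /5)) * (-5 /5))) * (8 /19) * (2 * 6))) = -1197 /38233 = -0.03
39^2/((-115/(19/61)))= -28899/7015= -4.12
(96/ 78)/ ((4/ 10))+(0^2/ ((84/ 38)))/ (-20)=3.08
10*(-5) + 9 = -41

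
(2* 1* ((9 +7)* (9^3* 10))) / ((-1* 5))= -46656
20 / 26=10 / 13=0.77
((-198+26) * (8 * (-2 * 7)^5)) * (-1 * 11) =-8140504064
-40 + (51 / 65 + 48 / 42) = -17323 / 455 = -38.07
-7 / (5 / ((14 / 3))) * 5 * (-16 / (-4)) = -392 / 3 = -130.67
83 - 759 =-676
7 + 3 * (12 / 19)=169 / 19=8.89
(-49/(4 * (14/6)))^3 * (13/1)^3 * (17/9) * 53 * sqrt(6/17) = -119817789 * sqrt(102)/64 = -18907818.00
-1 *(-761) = 761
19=19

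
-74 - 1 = -75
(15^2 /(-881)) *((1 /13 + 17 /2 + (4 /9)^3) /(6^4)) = -4105775 /2404580256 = -0.00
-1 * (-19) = 19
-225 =-225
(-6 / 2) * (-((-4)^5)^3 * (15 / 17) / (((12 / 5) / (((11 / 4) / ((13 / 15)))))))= -830472192000 / 221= -3757792723.98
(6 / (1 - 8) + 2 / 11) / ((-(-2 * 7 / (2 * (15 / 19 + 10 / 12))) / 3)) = -4810 / 10241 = -0.47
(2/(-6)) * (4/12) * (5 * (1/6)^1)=-0.09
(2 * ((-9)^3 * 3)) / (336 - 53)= -4374 / 283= -15.46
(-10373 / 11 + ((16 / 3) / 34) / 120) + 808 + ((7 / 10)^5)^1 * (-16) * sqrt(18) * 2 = -103274 / 765 - 50421 * sqrt(2) / 3125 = -157.82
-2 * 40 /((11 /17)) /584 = -170 /803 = -0.21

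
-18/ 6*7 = -21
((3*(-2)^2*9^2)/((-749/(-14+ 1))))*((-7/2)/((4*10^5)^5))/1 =-3159/547840000000000000000000000000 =-0.00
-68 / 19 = -3.58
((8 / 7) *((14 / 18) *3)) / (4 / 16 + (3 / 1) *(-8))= -32 / 285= -0.11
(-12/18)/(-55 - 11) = 1/99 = 0.01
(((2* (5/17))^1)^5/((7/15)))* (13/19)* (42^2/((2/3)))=7371000000/26977283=273.23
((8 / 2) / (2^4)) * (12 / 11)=3 / 11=0.27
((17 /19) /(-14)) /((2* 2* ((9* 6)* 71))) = -0.00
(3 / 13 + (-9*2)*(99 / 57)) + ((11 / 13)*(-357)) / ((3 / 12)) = -306117 / 247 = -1239.34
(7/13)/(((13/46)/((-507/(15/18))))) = -5796/5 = -1159.20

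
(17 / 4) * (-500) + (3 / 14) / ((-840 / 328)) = -1041291 / 490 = -2125.08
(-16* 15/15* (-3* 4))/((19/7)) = 1344/19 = 70.74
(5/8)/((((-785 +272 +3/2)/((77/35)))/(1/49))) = -0.00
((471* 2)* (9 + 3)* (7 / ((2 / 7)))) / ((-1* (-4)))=69237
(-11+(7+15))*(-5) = -55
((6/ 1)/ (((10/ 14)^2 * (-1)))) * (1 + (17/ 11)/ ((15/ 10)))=-6566/ 275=-23.88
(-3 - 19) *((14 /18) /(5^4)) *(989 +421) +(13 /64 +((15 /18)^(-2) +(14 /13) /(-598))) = -3448049723 /93288000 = -36.96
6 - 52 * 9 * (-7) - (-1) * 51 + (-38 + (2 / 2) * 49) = 3344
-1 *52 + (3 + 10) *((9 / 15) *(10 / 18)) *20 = 104 / 3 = 34.67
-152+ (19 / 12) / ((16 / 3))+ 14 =-8813 / 64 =-137.70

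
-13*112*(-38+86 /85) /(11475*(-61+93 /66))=-33569536 /426238875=-0.08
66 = 66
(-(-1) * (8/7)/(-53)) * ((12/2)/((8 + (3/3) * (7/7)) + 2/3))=-144/10759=-0.01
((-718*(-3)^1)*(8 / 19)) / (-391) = -17232 / 7429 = -2.32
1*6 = 6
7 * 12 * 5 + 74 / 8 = 1717 / 4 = 429.25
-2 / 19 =-0.11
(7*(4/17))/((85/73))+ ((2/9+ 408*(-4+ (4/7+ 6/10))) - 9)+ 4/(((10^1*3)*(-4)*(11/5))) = -465217651/400554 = -1161.44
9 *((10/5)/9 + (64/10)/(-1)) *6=-333.60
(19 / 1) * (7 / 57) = 7 / 3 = 2.33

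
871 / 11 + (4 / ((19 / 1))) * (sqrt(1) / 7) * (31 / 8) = 232027 / 2926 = 79.30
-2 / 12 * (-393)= 131 / 2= 65.50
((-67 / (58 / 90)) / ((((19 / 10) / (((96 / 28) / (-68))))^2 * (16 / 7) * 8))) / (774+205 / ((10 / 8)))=-10125 / 2372024144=-0.00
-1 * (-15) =15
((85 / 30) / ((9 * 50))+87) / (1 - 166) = -234917 / 445500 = -0.53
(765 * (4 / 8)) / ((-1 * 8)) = -765 / 16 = -47.81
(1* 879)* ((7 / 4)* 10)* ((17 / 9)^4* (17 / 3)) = 14560633535 / 13122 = 1109635.23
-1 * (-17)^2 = -289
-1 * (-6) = 6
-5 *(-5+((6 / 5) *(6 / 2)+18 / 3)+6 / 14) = -176 / 7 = -25.14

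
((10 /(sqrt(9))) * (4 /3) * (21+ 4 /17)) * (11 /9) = 158840 /1377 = 115.35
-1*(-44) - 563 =-519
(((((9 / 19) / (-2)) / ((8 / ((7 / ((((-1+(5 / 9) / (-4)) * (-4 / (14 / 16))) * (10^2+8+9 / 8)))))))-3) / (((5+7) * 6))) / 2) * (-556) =168072545 / 14508096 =11.58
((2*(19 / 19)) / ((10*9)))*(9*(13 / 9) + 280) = 293 / 45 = 6.51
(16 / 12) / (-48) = -0.03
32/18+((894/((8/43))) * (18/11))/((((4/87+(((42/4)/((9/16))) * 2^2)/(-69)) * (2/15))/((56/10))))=-196266516043/615780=-318728.31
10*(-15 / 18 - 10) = -325 / 3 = -108.33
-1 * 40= -40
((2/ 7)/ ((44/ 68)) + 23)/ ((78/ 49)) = 12635/ 858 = 14.73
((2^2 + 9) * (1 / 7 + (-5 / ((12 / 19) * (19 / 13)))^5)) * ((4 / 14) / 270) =-105583212059 / 1646023680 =-64.14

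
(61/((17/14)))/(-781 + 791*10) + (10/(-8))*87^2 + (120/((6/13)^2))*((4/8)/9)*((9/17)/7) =-96293363029/10180212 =-9458.88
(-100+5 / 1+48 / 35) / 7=-3277 / 245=-13.38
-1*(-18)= 18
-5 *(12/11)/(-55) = 12/121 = 0.10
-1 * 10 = -10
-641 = -641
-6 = -6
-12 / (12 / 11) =-11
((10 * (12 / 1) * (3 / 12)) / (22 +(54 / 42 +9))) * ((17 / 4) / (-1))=-1785 / 452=-3.95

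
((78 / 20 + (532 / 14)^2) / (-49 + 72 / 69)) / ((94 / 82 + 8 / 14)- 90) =95575879 / 279467110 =0.34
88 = 88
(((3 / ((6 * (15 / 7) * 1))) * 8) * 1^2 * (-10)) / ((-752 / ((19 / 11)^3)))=48013 / 375342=0.13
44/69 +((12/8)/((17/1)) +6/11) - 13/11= 2311/25806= 0.09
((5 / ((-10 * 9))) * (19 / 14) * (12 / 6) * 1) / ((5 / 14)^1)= -19 / 45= -0.42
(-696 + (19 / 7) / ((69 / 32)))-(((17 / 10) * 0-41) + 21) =-325900 / 483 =-674.74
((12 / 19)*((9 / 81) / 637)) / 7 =0.00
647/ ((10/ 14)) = 4529/ 5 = 905.80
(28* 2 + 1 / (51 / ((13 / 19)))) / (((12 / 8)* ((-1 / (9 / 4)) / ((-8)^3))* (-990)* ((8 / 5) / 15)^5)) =-3146838.58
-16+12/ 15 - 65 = -401/ 5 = -80.20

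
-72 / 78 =-12 / 13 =-0.92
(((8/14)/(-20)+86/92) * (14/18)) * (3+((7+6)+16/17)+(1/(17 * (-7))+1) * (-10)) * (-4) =-2439448/123165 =-19.81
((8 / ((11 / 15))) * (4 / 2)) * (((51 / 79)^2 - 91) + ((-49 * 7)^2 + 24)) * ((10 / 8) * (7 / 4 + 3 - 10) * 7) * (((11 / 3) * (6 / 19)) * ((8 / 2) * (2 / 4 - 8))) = 485429777374500 / 118579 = 4093724667.73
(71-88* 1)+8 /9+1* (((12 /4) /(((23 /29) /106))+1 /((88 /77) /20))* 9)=1552499 /414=3750.00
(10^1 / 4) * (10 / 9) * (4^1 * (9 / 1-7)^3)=800 / 9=88.89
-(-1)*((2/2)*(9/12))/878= 3/3512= 0.00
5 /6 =0.83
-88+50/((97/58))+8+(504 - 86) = 35686/97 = 367.90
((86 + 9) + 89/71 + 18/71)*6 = 41112/71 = 579.04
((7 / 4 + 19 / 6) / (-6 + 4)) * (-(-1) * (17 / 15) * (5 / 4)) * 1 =-3.48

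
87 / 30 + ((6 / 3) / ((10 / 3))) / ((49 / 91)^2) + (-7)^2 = 5289 / 98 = 53.97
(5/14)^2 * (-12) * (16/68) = -300/833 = -0.36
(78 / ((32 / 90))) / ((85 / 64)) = 2808 / 17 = 165.18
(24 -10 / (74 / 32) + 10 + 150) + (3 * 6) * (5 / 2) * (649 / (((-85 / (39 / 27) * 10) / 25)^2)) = 89456777 / 384948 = 232.39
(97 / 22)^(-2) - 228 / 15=-712664 / 47045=-15.15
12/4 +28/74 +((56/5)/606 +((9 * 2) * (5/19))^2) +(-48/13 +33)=14506051078/263066115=55.14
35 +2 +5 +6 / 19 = 804 / 19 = 42.32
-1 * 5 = -5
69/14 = 4.93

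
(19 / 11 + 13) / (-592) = -81 / 3256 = -0.02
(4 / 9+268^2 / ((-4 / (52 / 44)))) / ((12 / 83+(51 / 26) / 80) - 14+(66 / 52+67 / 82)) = 1143847939840 / 633075201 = 1806.81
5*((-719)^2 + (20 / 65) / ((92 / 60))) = 772856995 / 299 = 2584806.00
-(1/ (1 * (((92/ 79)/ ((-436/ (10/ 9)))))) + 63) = 63009/ 230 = 273.95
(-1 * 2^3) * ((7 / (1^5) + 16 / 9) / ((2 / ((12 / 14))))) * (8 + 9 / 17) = -91640 / 357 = -256.69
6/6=1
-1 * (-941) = 941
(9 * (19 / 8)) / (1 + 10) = 171 / 88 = 1.94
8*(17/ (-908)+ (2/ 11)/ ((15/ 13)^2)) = 529658/ 561825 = 0.94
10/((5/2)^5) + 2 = 1314/625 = 2.10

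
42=42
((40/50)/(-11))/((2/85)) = -34/11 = -3.09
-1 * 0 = 0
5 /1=5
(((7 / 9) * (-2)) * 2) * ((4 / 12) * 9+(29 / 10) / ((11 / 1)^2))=-51226 / 5445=-9.41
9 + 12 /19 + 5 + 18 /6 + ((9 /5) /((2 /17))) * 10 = 170.63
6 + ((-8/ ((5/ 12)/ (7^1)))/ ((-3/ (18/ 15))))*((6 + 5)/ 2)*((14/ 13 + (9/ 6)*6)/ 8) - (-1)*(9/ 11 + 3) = 1366584/ 3575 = 382.26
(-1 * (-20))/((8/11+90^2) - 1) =220/89097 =0.00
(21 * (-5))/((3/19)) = -665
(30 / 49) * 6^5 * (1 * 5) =1166400 / 49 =23804.08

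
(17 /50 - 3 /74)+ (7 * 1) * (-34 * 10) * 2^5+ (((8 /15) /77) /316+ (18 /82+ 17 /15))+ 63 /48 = -281108137040469 /3691164400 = -76157.04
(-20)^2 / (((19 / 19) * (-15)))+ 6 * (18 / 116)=-2239 / 87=-25.74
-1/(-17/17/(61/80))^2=-3721/6400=-0.58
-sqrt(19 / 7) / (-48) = 0.03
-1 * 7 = -7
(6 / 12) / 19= 0.03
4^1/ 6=2/ 3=0.67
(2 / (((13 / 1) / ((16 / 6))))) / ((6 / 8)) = 64 / 117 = 0.55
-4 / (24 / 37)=-37 / 6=-6.17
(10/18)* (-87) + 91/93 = -1468/31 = -47.35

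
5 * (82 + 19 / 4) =1735 / 4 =433.75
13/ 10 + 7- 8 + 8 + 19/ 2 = 89/ 5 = 17.80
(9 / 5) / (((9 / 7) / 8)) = 56 / 5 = 11.20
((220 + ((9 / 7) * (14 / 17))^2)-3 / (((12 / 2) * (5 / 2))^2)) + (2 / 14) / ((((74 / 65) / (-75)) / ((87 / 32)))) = 195.52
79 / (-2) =-39.50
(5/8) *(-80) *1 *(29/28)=-51.79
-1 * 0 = 0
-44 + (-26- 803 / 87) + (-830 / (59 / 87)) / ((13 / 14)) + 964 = -433.27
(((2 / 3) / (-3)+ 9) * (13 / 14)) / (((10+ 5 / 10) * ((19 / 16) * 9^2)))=16432 / 2036097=0.01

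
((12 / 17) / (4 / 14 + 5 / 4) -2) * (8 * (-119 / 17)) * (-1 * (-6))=378336 / 731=517.56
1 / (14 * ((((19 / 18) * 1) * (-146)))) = -9 / 19418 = -0.00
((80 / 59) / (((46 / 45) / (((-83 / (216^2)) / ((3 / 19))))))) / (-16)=39425 / 42208128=0.00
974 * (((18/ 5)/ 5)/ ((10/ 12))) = 105192/ 125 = 841.54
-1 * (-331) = 331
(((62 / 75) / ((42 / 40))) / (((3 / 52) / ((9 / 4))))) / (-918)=-1612 / 48195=-0.03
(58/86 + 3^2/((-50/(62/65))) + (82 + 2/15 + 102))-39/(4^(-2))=-92101666/209625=-439.36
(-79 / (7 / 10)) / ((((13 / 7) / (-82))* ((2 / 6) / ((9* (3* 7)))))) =36730260 / 13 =2825404.62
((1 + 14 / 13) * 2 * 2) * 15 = 124.62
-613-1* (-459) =-154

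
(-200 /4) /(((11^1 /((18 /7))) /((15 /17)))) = -13500 /1309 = -10.31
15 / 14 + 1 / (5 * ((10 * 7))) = 188 / 175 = 1.07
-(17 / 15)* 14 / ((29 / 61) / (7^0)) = -14518 / 435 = -33.37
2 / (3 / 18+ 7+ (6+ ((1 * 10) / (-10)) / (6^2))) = 72 / 473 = 0.15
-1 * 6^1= -6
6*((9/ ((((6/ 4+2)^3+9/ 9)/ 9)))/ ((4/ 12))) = 432/ 13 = 33.23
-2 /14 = -1 /7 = -0.14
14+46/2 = 37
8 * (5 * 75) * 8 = 24000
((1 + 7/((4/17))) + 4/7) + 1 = 905/28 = 32.32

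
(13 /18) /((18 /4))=13 /81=0.16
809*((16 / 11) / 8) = 1618 / 11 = 147.09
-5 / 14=-0.36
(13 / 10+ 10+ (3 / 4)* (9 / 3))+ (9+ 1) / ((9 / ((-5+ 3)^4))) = 5639 / 180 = 31.33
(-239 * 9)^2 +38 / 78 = 180445258 / 39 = 4626801.49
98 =98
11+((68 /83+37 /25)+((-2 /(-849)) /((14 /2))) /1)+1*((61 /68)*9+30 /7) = 21516422129 /838557300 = 25.66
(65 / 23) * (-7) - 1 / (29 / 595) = -26880 / 667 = -40.30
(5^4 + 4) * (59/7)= 37111/7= 5301.57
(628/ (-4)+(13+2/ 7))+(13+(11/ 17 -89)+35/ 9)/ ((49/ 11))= -171100/ 1071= -159.76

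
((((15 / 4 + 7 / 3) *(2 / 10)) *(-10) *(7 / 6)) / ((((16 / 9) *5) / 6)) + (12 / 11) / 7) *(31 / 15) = -19.48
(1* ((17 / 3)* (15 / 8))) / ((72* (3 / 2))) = 85 / 864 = 0.10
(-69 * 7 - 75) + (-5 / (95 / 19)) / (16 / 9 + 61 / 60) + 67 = -247153 / 503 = -491.36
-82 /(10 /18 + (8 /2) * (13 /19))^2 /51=-799254 /5388473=-0.15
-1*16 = -16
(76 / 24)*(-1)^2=19 / 6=3.17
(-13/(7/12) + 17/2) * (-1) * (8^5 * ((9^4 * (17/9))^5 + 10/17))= 15714784077948223820270190592/119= 132057009058388435464455400.00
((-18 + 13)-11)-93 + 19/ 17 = -1834/ 17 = -107.88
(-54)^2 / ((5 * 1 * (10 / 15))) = 4374 / 5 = 874.80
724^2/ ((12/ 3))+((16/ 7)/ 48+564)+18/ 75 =69094351/ 525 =131608.29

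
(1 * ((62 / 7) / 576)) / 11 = 31 / 22176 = 0.00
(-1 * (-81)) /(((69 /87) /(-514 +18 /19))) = -52398.29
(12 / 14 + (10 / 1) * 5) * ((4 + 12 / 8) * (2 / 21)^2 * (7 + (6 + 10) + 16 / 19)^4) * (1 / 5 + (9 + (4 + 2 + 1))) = 2968301395706328 / 223500515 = 13280959.98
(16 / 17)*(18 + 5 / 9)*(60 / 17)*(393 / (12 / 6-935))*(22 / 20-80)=184116832 / 89879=2048.50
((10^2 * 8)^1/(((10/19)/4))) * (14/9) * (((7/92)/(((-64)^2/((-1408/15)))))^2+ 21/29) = 5446667808953/795277440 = 6848.76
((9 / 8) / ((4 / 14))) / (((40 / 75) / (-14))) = -6615 / 64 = -103.36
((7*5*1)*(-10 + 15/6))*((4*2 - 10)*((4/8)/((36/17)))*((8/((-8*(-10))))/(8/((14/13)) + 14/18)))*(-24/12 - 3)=-7.55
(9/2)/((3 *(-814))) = -3/1628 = -0.00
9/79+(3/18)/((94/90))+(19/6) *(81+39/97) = 185876711/720322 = 258.05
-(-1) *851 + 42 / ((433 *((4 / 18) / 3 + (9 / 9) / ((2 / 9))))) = 91017569 / 106951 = 851.02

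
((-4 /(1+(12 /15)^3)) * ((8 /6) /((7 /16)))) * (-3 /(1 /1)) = 32000 /1323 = 24.19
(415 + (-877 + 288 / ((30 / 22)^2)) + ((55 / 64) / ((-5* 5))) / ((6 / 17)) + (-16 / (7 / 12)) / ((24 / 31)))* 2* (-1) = 23025809 / 33600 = 685.29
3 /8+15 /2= 63 /8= 7.88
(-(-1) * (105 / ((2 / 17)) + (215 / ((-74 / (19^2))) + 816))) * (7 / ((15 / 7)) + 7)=3758678 / 555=6772.39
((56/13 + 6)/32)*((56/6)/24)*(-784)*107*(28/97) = -3033.35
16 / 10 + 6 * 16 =488 / 5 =97.60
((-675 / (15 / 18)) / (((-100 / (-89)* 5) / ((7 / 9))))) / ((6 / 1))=-1869 / 100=-18.69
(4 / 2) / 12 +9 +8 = 103 / 6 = 17.17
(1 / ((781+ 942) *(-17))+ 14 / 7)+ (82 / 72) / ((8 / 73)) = 12.39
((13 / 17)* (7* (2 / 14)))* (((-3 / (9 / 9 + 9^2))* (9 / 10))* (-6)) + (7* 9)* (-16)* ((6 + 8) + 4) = -126462627 / 6970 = -18143.85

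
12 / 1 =12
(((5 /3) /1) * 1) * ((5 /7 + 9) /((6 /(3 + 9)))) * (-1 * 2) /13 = -1360 /273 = -4.98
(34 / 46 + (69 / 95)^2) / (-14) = -131464 / 1453025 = -0.09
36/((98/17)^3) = 44217/235298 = 0.19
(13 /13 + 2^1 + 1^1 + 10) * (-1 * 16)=-224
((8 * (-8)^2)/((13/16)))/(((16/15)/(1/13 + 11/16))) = 76320/169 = 451.60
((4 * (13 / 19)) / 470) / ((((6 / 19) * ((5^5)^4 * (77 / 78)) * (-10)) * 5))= -169 / 43141841888427734375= -0.00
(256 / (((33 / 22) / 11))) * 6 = 11264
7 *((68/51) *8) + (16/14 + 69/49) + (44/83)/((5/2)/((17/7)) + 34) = 124700035/1614599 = 77.23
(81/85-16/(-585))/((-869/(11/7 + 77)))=-97490/1099917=-0.09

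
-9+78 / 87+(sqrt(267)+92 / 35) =-5557 / 1015+sqrt(267) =10.87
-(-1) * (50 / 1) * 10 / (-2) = -250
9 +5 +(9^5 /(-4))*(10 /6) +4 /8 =-98357 /4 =-24589.25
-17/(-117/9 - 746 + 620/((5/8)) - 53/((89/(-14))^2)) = -134657/1835205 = -0.07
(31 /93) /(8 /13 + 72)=0.00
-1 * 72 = -72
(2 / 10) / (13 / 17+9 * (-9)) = -17 / 6820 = -0.00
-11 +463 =452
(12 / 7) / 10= 6 / 35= 0.17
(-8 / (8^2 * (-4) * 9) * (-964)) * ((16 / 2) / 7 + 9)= -17111 / 504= -33.95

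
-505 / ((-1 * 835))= 101 / 167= 0.60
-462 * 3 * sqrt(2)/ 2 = -693 * sqrt(2) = -980.05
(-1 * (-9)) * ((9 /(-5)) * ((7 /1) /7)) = -16.20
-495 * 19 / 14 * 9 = -84645 / 14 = -6046.07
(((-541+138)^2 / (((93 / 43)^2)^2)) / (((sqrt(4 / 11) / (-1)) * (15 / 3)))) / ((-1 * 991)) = 577777369 * sqrt(11) / 771404310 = 2.48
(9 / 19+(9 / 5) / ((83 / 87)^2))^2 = 2573791324416 / 428311347025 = 6.01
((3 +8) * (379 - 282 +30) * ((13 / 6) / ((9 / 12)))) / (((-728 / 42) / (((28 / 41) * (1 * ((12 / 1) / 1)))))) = -78232 / 41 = -1908.10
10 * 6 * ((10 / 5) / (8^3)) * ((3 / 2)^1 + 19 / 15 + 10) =2.99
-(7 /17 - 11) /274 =90 /2329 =0.04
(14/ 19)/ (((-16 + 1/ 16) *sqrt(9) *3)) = -224/ 43605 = -0.01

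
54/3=18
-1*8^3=-512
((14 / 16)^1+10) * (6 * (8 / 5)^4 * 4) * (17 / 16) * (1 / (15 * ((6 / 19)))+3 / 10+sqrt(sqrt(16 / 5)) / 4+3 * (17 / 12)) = 567936 * 5^(3 / 4) / 3125+27040064 / 3125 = 9260.50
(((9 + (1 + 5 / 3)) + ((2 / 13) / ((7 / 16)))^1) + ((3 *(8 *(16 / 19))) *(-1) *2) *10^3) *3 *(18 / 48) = -628804983 / 13832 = -45460.16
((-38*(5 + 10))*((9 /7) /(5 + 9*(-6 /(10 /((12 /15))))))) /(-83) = 128250 /9877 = 12.98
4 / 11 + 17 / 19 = 263 / 209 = 1.26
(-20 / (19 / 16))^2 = 102400 / 361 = 283.66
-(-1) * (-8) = -8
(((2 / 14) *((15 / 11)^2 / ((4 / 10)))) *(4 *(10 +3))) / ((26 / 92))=103500 / 847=122.20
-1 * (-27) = 27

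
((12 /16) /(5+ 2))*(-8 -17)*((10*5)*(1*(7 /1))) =-1875 /2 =-937.50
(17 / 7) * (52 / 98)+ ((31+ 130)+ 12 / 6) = 56351 / 343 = 164.29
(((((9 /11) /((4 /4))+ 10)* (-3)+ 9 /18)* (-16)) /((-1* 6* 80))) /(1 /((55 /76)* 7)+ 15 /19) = -93499 /86628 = -1.08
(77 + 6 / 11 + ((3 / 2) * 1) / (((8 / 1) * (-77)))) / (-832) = -95533 / 1025024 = -0.09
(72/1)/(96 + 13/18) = 1296/1741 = 0.74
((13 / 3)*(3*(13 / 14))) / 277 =0.04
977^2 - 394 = 954135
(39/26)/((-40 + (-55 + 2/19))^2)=361/2167206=0.00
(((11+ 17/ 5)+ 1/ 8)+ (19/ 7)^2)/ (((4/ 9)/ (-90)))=-3475629/ 784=-4433.20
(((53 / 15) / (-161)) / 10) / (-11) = 53 / 265650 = 0.00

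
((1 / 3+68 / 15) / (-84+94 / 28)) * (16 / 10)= -8176 / 84675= -0.10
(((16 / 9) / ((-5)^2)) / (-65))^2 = 256 / 213890625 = 0.00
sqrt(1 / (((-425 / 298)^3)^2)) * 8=2.76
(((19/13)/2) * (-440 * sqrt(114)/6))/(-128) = 1045 * sqrt(114)/2496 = 4.47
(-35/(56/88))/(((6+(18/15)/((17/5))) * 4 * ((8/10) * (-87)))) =4675/150336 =0.03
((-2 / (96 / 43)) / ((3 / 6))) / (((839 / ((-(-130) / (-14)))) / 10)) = 13975 / 70476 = 0.20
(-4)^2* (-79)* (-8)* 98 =990976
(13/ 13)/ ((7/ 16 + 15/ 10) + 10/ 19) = 304/ 749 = 0.41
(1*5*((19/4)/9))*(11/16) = 1045/576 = 1.81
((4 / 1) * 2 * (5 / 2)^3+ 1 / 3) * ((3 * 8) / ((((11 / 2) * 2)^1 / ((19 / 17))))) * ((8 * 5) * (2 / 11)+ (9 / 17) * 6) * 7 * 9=7035525504 / 34969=201193.21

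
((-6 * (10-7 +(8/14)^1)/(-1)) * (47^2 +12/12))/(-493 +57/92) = -30498000/317093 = -96.18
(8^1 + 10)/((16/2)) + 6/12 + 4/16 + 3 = 6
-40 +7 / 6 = -233 / 6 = -38.83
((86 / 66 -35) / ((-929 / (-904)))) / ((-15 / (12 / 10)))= 2010496 / 766425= 2.62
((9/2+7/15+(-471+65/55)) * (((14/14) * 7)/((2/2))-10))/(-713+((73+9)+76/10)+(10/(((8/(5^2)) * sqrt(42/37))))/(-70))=-31489106789952/14076394765873+536903500 * sqrt(1554)/14076394765873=-2.24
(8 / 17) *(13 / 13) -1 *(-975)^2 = -16160617 / 17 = -950624.53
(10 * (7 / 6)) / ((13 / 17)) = 595 / 39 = 15.26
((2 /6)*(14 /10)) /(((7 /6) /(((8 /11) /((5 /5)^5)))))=16 /55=0.29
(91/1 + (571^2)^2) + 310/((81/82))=8610521460952/81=106302734085.83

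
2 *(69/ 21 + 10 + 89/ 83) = 16684/ 581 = 28.72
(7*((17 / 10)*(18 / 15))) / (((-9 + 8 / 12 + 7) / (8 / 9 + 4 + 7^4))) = -2576707 / 100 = -25767.07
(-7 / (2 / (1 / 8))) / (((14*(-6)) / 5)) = 5 / 192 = 0.03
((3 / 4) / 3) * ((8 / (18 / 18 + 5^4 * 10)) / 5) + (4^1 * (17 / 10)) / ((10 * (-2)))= -106247 / 312550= -0.34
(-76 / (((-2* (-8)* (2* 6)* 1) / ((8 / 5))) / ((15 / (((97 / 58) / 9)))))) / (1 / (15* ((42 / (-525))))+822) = -0.06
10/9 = 1.11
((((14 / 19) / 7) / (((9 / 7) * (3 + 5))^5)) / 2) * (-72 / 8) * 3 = -16807 / 1361608704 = -0.00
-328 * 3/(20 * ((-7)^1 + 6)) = 49.20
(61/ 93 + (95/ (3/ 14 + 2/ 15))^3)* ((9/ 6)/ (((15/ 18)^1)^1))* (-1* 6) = -13291811317890666/ 60297635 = -220436694.04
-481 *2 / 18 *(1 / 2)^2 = -481 / 36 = -13.36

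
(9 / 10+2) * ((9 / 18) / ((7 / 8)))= 58 / 35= 1.66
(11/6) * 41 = 451/6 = 75.17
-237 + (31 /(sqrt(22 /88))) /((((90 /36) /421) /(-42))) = -2193753 /5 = -438750.60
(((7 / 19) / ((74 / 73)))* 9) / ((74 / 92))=105777 / 26011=4.07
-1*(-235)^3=12977875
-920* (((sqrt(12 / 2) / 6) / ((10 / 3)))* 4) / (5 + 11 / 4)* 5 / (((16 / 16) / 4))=-14720* sqrt(6) / 31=-1163.11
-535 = -535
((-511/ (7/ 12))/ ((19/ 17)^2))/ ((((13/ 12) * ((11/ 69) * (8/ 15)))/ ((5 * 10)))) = -19651855500/ 51623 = -380680.23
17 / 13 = 1.31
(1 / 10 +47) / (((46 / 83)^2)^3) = 153988915856799 / 94742968960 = 1625.33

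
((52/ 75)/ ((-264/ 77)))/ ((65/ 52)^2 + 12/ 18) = -728/ 8025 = -0.09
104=104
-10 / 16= -5 / 8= -0.62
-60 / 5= -12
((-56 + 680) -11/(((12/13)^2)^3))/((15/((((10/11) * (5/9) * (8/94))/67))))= 9050795585/349081311744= 0.03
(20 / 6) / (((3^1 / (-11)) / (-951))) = 34870 / 3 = 11623.33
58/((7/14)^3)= 464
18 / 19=0.95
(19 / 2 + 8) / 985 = 7 / 394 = 0.02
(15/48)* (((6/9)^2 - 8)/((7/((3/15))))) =-17/252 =-0.07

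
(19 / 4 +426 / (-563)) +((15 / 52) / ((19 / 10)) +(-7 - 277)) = -155667575 / 556244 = -279.85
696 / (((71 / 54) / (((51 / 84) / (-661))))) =-159732 / 328517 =-0.49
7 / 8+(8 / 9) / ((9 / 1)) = 631 / 648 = 0.97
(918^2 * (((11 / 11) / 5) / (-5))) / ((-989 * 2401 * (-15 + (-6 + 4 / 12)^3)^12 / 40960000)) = 50595340574411314898241600 / 296625511166062598627376532464999288467445088109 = 0.00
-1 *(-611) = 611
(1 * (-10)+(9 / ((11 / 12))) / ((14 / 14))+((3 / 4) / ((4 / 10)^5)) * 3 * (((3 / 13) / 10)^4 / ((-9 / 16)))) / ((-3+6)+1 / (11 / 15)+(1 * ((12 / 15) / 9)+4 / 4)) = -329223195 / 9867025792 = -0.03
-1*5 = -5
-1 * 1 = -1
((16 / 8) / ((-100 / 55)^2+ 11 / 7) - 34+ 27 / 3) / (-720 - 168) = 101581 / 3668328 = 0.03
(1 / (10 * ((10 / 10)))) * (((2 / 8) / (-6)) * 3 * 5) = -1 / 16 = -0.06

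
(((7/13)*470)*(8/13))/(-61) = -26320/10309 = -2.55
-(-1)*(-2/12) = -0.17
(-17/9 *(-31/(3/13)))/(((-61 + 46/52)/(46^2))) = -376914616/42201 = -8931.41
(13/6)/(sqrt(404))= 13 * sqrt(101)/1212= 0.11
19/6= 3.17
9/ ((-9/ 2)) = -2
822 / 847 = 0.97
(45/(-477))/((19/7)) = -0.03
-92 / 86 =-46 / 43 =-1.07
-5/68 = -0.07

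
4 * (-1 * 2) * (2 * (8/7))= -128/7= -18.29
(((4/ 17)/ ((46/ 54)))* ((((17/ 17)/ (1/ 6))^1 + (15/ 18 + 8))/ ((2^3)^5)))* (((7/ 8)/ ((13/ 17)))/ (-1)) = -5607/ 39190528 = -0.00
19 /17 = 1.12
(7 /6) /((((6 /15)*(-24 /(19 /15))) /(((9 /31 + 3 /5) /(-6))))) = 3059 /133920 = 0.02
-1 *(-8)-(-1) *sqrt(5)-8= sqrt(5)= 2.24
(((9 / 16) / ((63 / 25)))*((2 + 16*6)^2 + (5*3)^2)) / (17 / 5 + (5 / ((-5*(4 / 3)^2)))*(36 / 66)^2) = 148663625 / 219044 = 678.69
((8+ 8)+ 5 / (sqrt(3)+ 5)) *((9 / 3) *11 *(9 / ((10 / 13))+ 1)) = 143637 / 20-381 *sqrt(3) / 4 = 7016.87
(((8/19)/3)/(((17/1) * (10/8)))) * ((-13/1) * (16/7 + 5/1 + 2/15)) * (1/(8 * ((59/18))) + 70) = -70479656/1579725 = -44.62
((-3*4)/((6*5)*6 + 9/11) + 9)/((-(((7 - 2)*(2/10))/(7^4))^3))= -81981944091523/663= -123653007679.52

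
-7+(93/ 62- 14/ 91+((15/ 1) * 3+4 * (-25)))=-1577/ 26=-60.65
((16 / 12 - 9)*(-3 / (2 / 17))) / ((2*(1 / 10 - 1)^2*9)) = 9775 / 729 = 13.41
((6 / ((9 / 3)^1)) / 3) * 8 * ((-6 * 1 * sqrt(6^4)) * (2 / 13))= -2304 / 13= -177.23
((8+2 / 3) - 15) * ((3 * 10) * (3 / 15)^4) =-38 / 125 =-0.30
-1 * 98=-98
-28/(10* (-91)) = 2/65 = 0.03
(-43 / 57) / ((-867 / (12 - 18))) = -86 / 16473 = -0.01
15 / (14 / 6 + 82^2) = 45 / 20179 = 0.00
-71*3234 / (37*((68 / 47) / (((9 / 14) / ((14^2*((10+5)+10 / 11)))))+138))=-534196971 / 615970709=-0.87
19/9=2.11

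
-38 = -38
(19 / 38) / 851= 1 / 1702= 0.00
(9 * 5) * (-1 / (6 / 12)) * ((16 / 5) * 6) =-1728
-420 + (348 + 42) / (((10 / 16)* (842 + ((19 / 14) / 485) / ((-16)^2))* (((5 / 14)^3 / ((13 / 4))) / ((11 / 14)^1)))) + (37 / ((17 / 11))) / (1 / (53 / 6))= -69243012240383 / 414686128050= -166.98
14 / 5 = 2.80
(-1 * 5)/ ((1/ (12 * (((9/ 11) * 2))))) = -1080/ 11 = -98.18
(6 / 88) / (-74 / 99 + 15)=27 / 5644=0.00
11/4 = 2.75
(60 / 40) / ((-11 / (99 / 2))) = -27 / 4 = -6.75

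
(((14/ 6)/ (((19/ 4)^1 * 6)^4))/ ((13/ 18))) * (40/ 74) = 4480/ 1692478827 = 0.00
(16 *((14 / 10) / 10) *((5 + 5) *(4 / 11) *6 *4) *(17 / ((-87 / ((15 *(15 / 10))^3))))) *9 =-1249214400 / 319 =-3916032.60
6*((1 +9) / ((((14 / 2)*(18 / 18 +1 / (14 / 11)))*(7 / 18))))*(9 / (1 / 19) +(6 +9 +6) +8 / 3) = 84096 / 35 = 2402.74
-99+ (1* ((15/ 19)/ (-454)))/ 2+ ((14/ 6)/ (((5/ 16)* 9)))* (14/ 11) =-2509273919/ 25619220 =-97.94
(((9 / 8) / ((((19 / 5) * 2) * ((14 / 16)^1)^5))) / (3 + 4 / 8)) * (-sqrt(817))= -184320 * sqrt(817) / 2235331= -2.36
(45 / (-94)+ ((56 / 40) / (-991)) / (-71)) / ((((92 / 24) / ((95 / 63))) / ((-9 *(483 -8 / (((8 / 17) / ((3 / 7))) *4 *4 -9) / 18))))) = 10023044343215 / 12245698801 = 818.50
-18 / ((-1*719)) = 18 / 719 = 0.03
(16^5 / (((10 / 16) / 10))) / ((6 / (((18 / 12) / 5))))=4194304 / 5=838860.80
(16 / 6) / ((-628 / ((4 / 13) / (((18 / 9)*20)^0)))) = -8 / 6123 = -0.00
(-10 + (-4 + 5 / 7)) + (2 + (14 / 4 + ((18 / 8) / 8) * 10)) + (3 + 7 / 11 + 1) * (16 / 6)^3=919705 / 11088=82.95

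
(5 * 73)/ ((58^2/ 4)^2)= 365/ 707281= 0.00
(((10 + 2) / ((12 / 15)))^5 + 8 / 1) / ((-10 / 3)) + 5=-2278099 / 10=-227809.90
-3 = -3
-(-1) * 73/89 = 73/89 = 0.82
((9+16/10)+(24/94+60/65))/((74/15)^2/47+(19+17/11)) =17811585/31852418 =0.56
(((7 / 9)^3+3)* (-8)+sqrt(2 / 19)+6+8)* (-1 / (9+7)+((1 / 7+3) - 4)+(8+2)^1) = -566921 / 4536+1017* sqrt(38) / 2128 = -122.04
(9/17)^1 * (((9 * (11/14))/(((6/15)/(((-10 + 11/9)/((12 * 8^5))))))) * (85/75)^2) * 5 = -14773/11010048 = -0.00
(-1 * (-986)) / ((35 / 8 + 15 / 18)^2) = 567936 / 15625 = 36.35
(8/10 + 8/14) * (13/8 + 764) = 1050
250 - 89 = 161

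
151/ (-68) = -2.22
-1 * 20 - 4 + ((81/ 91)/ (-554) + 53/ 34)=-9617159/ 428519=-22.44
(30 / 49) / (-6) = -5 / 49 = -0.10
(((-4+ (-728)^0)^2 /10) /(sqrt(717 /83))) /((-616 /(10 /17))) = -3 * sqrt(59511) /2502808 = -0.00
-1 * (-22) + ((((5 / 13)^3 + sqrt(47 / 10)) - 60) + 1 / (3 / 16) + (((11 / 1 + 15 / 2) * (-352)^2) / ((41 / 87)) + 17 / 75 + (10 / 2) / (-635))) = sqrt(470) / 10 + 1391064291315981 / 285994475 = 4863957.29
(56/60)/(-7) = -2/15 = -0.13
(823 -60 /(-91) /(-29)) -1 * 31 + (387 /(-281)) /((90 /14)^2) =132136459927 /166850775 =791.94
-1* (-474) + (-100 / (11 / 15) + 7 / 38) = 141209 / 418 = 337.82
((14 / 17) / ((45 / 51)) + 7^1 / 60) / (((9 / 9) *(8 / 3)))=63 / 160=0.39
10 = 10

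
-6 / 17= -0.35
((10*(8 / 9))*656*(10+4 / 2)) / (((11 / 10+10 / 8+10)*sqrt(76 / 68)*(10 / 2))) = 839680*sqrt(323) / 14079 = 1071.87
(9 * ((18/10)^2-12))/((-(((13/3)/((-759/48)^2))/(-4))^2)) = 72679380764859/17305600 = 4199760.82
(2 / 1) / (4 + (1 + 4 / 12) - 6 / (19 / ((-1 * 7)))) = 57 / 215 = 0.27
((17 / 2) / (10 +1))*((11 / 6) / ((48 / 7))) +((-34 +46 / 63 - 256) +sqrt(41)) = -388501 / 1344 +sqrt(41) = -282.66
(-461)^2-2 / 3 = 637561 / 3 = 212520.33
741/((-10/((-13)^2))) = -125229/10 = -12522.90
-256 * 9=-2304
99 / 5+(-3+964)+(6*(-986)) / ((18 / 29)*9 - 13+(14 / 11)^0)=294994 / 155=1903.19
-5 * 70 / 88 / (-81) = 175 / 3564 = 0.05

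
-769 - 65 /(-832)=-49211 /64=-768.92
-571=-571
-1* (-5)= 5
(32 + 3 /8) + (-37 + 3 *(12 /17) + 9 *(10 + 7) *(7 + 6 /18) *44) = 49365.49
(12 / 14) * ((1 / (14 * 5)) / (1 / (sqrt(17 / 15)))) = sqrt(255) / 1225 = 0.01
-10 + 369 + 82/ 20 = 3631/ 10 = 363.10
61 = 61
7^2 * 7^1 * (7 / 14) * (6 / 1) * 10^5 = 102900000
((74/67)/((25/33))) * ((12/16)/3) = 1221/3350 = 0.36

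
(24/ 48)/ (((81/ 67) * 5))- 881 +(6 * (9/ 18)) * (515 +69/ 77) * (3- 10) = -104378293/ 8910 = -11714.74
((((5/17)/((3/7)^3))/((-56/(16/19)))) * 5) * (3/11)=-0.08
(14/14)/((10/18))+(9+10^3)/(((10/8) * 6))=409/3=136.33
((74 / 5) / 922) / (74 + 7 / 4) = 148 / 698415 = 0.00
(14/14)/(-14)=-1/14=-0.07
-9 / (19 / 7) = -63 / 19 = -3.32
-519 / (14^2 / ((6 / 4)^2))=-4671 / 784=-5.96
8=8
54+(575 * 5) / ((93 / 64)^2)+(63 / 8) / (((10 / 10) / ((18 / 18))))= 98489255 / 69192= 1423.42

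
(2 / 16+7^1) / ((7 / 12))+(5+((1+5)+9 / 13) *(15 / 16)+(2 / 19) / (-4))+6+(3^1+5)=1036349 / 27664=37.46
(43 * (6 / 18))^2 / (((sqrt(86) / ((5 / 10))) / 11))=473 * sqrt(86) / 36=121.85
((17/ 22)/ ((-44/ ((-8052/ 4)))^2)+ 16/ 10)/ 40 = 2849381/ 70400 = 40.47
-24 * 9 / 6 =-36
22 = 22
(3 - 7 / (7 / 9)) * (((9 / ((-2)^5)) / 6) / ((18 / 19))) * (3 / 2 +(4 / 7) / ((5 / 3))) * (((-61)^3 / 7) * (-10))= 556330431 / 3136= 177401.29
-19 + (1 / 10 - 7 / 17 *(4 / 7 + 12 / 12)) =-3323 / 170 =-19.55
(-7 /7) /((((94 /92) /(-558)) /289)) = 7418052 /47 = 157830.89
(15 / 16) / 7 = 15 / 112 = 0.13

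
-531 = -531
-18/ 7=-2.57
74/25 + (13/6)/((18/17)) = 13517/2700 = 5.01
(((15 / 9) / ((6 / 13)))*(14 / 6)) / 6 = 455 / 324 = 1.40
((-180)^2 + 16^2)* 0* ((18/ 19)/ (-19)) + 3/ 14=3/ 14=0.21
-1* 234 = -234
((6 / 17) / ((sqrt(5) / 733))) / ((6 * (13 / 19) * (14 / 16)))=32.21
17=17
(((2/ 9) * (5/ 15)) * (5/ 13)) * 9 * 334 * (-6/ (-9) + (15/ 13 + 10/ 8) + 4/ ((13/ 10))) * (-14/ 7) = -1601530/ 1521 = -1052.95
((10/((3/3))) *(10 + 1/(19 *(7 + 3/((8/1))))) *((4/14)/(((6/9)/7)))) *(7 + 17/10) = 2927898/1121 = 2611.86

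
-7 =-7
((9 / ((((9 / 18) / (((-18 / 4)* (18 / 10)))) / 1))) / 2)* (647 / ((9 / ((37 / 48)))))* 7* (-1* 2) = 4524471 / 80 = 56555.89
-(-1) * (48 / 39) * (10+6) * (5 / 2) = 640 / 13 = 49.23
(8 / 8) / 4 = 1 / 4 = 0.25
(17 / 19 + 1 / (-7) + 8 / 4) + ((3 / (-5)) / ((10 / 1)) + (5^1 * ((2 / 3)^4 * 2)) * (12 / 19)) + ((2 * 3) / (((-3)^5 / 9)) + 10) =2462927 / 179550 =13.72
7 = 7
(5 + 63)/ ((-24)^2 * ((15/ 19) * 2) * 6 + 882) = 646/ 60219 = 0.01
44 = 44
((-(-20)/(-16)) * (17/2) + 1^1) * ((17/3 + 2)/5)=-1771/120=-14.76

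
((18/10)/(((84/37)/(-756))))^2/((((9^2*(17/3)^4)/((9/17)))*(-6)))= -26946027/70992850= -0.38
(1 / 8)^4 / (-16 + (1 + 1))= -1 / 57344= -0.00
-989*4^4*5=-1265920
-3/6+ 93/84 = 17/28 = 0.61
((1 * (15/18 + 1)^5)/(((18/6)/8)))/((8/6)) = 161051/3888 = 41.42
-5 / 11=-0.45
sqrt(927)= 3 * sqrt(103)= 30.45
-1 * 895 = -895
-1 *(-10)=10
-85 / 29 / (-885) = 0.00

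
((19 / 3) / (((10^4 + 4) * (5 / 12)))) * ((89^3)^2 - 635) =755109517.49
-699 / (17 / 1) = -699 / 17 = -41.12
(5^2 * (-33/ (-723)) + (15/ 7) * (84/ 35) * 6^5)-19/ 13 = 877032460/ 21931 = 39990.54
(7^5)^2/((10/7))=1977326743/10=197732674.30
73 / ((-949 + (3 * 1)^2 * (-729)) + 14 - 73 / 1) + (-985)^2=7343632952 / 7569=970224.99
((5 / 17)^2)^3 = 15625 / 24137569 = 0.00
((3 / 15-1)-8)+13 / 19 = -771 / 95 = -8.12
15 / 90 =1 / 6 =0.17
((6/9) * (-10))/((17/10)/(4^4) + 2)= -51200/15411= -3.32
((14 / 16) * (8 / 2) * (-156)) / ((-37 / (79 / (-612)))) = -7189 / 3774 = -1.90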